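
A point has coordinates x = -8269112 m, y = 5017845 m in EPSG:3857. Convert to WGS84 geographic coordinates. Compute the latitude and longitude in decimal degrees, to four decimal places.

R = 6378137 m. λ = x/R = -74.28269696°.
φ = 2·arctan(exp(y/R)) − 90° = 2·arctan(2.19619) − 90° = 41.03730025°.

lat 41.0373°, lon -74.2827°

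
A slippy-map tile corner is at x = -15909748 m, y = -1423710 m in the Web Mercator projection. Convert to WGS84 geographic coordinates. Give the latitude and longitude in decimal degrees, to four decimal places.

R = 6378137 m. λ = x/R = -142.91969795°.
φ = 2·arctan(exp(y/R)) − 90° = 2·arctan(0.79994) − 90° = -12.68450133°.

lat -12.6845°, lon -142.9197°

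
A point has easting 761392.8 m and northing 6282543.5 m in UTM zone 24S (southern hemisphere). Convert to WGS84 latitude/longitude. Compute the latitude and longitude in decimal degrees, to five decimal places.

Zone 24S: λ₀ = -39°, k₀ = 0.9996, false easting 500000 m, false northing 10000000 m.
Meridian distance M = (N − FN)/k₀ = -3718944.1 m.
Inverse transverse Mercator on WGS84 gives φ = -33.56480017°, λ = -36.18420009°.

lat -33.56480°, lon -36.18420°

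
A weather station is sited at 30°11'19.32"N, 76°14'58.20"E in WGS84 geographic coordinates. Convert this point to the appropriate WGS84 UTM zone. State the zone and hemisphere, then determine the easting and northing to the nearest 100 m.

Longitude 76.2495° lies in the 6° band [72°, 78°), giving zone 43; latitude is north of the equator, so 43N.
Zone 43 central meridian λ₀ = 6×43 − 183 = 75°; Δλ = +1.2495°.
Transverse Mercator on WGS84 with k₀ = 0.9996 gives E = 620287.483 m, N = 3340354.749 m.

Zone 43N: E 620300 m, N 3340400 m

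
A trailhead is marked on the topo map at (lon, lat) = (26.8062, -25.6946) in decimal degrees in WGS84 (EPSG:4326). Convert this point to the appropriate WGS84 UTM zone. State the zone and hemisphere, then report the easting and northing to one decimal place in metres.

Longitude 26.8062° lies in the 6° band [24°, 30°), giving zone 35; latitude is south of the equator, so 35S.
Zone 35 central meridian λ₀ = 6×35 − 183 = 27°; Δλ = -0.1938°.
Transverse Mercator on WGS84 with k₀ = 0.9996 gives E = 480555.051 m, N = 7158122.310 m.

Zone 35S: E 480555.1 m, N 7158122.3 m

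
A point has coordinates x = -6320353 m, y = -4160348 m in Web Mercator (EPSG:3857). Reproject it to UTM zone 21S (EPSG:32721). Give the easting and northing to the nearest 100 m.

E 520400 m, N 6129800 m

Web Mercator inverse (R = 6378137 m) → φ = -34.97399699°, λ = -56.77669701°.
UTM 21S forward: E = 520383.229 m, N = 6129817.796 m.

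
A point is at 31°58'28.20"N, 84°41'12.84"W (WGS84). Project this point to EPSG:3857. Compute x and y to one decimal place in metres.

x -9427302.6 m, y 3759963.8 m

Web Mercator is spherical with R = a = 6378137 m.
x = R·λ = 6378137 × -1.478065238 = -9427302.585 m.
y = R·ln tan(π/4 + φ/2) = 6378137 × 0.589508162 = 3759963.821 m.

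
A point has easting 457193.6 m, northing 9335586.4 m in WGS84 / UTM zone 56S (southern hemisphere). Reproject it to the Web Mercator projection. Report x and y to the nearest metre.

x 16988824 m, y -670350 m

Unproject from UTM 56S (λ₀ = 153°) → φ = -6.01080042°, λ = 152.61320013°.
Web Mercator (R = 6378137 m): x = 16988823.727 m, y = -670349.989 m.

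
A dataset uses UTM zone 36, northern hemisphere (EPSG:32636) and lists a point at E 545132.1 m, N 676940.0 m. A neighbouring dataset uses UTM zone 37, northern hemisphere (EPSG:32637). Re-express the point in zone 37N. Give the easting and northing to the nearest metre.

E -119702 m, N 680157 m

UTM 36N → geographic: φ = 6.12409981°, λ = 33.40789979°.
UTM 37N (λ₀ = 39°) forward: E = -119701.850 m, N = 680156.876 m.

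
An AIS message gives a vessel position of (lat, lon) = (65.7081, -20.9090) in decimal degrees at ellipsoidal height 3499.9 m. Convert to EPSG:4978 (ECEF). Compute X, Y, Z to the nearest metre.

X 2459276 m, Y -939549 m, Z 5793823 m

WGS84: a = 6378137 m, e² = 0.006694380; N(φ) = a/√(1−e²sin²φ) = 6395947.123 m.
X = (N+h)·cosφ·cosλ = 2459276.293 m; Y = (N+h)·cosφ·sinλ = -939548.956 m; Z = (N(1−e²)+h)·sinφ = 5793823.271 m.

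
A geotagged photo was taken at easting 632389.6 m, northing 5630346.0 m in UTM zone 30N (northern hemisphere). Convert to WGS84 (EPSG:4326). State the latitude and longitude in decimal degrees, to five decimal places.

lat 50.80970°, lon -1.12090°

Zone 30N: λ₀ = -3°, k₀ = 0.9996, false easting 500000 m.
Meridian distance M = (N − FN)/k₀ = 5632599.0 m.
Inverse transverse Mercator on WGS84 gives φ = 50.80969971°, λ = -1.12089959°.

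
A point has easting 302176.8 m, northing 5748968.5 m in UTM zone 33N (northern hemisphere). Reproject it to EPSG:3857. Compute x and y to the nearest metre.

Unproject from UTM 33N (λ₀ = 15°) → φ = 51.85639981°, λ = 12.12730031°.
Web Mercator (R = 6378137 m): x = 1350004.895 m, y = 6774202.228 m.

x 1350005 m, y 6774202 m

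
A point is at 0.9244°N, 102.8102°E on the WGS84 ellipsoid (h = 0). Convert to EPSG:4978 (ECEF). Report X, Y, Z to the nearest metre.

X -1413991 m, Y 6218581 m, Z 102211 m

WGS84: a = 6378137 m, e² = 0.006694380; N(φ) = a/√(1−e²sin²φ) = 6378142.557 m.
X = (N+h)·cosφ·cosλ = -1413991.070 m; Y = (N+h)·cosφ·sinλ = 6218580.501 m; Z = (N(1−e²)+h)·sinφ = 102210.515 m.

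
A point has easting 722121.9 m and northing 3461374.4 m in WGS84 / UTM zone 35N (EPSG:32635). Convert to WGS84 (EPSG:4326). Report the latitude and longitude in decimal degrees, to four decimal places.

lat 31.2655°, lon 29.3329°

Zone 35N: λ₀ = 27°, k₀ = 0.9996, false easting 500000 m.
Meridian distance M = (N − FN)/k₀ = 3462759.5 m.
Inverse transverse Mercator on WGS84 gives φ = 31.26550020°, λ = 29.33290039°.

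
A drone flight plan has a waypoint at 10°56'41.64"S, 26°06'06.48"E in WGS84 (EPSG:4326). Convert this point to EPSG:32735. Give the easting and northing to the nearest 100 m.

Zone 35 central meridian λ₀ = 6×35 − 183 = 27°; Δλ = -0.8982°.
Transverse Mercator on WGS84 with k₀ = 0.9996 gives E = 401855.247 m, N = 8789966.919 m.

E 401900 m, N 8790000 m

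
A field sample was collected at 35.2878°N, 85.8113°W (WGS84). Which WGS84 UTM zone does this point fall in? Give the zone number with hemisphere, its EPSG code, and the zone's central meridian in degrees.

UTM zone = ⌊(λ + 180)/6⌋ + 1; -85.8113° ∈ [-90°, -84°) → zone 16.
Hemisphere: N (φ ≥ 0).
Central meridian λ₀ = 6×16 − 183 = -87°.
EPSG code: 32616.

Zone 16N (EPSG:32616), central meridian -87°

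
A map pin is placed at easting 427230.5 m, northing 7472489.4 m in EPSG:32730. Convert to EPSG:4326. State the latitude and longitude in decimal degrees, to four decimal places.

Zone 30S: λ₀ = -3°, k₀ = 0.9996, false easting 500000 m, false northing 10000000 m.
Meridian distance M = (N − FN)/k₀ = -2528522.0 m.
Inverse transverse Mercator on WGS84 gives φ = -22.85380037°, λ = -3.70929997°.

lat -22.8538°, lon -3.7093°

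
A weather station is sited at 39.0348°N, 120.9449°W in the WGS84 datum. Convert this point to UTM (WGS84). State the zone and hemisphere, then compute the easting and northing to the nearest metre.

Zone 10N: E 677875 m, N 4322648 m

Longitude -120.9449° lies in the 6° band [-126°, -120°), giving zone 10; latitude is north of the equator, so 10N.
Zone 10 central meridian λ₀ = 6×10 − 183 = -123°; Δλ = +2.0551°.
Transverse Mercator on WGS84 with k₀ = 0.9996 gives E = 677875.480 m, N = 4322647.931 m.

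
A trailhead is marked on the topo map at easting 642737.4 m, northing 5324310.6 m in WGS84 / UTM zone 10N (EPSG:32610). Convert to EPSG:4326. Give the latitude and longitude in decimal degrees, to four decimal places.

lat 48.0561°, lon -121.0844°

Zone 10N: λ₀ = -123°, k₀ = 0.9996, false easting 500000 m.
Meridian distance M = (N − FN)/k₀ = 5326441.2 m.
Inverse transverse Mercator on WGS84 gives φ = 48.05609966°, λ = -121.08439941°.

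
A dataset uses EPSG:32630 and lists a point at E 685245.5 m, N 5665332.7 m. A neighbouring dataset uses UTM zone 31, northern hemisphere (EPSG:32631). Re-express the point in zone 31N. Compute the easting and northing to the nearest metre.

E 265262 m, N 5667352 m

UTM 30N → geographic: φ = 51.10949978°, λ = -0.35360002°.
UTM 31N (λ₀ = 3°) forward: E = 265261.861 m, N = 5667351.603 m.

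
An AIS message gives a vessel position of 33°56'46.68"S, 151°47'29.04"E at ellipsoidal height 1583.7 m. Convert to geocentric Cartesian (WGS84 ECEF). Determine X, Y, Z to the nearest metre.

WGS84: a = 6378137 m, e² = 0.006694380; N(φ) = a/√(1−e²sin²φ) = 6384804.607 m.
X = (N+h)·cosφ·cosλ = -4668682.288 m; Y = (N+h)·cosφ·sinλ = 2504227.786 m; Z = (N(1−e²)+h)·sinφ = -3542391.199 m.

X -4668682 m, Y 2504228 m, Z -3542391 m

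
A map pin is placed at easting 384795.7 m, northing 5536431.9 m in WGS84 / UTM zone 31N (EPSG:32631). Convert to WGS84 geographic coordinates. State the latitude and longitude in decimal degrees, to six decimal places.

lat 49.969100°, lon 1.393501°

Zone 31N: λ₀ = 3°, k₀ = 0.9996, false easting 500000 m.
Meridian distance M = (N − FN)/k₀ = 5538647.4 m.
Inverse transverse Mercator on WGS84 gives φ = 49.96909975°, λ = 1.39350061°.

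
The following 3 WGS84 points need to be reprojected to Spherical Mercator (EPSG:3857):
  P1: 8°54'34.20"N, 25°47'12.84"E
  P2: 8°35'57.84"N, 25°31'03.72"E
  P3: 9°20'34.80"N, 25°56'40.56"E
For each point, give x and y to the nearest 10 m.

P1: x 2870580 m, y 995820 m; P2: x 2840620 m, y 960900 m; P3: x 2888140 m, y 1044700 m

Web Mercator: x = R·λ, y = R·ln tan(π/4+φ/2), R = 6378137 m.
P1 (8.9095°, 25.7869°) → (2870584.577, 995822.341) m.
P2 (8.5994°, 25.5177°) → (2840617.370, 960895.211) m.
P3 (9.3430°, 25.9446°) → (2888139.661, 1044698.169) m.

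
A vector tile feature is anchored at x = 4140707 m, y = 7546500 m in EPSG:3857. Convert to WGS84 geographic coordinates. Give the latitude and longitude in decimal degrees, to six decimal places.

lat 55.940098°, lon 37.196604°

R = 6378137 m. λ = x/R = 37.19660385°.
φ = 2·arctan(exp(y/R)) − 90° = 2·arctan(3.26475) − 90° = 55.94009754°.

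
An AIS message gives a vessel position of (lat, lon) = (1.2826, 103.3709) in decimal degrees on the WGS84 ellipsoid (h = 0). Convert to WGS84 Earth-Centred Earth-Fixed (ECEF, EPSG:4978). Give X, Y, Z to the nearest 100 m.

X -1474600 m, Y 6203700 m, Z 141800 m

WGS84: a = 6378137 m, e² = 0.006694380; N(φ) = a/√(1−e²sin²φ) = 6378147.696 m.
X = (N+h)·cosφ·cosλ = -1474601.404 m; Y = (N+h)·cosφ·sinλ = 6203703.443 m; Z = (N(1−e²)+h)·sinφ = 141810.959 m.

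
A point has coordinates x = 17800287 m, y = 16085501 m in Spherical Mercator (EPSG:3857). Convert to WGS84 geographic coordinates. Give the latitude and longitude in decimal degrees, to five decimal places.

lat 80.81790°, lon 159.90270°

R = 6378137 m. λ = x/R = 159.90269874°.
φ = 2·arctan(exp(y/R)) − 90° = 2·arctan(12.45317) − 90° = 80.81790048°.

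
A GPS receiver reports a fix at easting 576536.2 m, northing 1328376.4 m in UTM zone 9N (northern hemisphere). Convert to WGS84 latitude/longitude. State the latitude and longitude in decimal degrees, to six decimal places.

lat 12.015600°, lon -128.296900°

Zone 9N: λ₀ = -129°, k₀ = 0.9996, false easting 500000 m.
Meridian distance M = (N − FN)/k₀ = 1328908.0 m.
Inverse transverse Mercator on WGS84 gives φ = 12.01559983°, λ = -128.29689989°.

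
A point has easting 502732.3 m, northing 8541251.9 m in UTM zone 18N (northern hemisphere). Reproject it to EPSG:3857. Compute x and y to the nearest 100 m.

x -8336900 m, y 13829600 m

Unproject from UTM 18N (λ₀ = -75°) → φ = 76.95050020°, λ = -74.89159803°.
Web Mercator (R = 6378137 m): x = -8336894.557 m, y = 13829640.808 m.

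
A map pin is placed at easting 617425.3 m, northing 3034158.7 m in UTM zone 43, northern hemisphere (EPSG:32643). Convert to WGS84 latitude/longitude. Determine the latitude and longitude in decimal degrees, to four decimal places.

lat 27.4258°, lon 76.1880°

Zone 43N: λ₀ = 75°, k₀ = 0.9996, false easting 500000 m.
Meridian distance M = (N − FN)/k₀ = 3035372.8 m.
Inverse transverse Mercator on WGS84 gives φ = 27.42579985°, λ = 76.18799966°.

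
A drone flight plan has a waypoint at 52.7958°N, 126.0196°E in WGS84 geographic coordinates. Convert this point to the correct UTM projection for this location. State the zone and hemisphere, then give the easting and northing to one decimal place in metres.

Zone 52N: E 299066.2 m, N 5853719.5 m

Longitude 126.0196° lies in the 6° band [126°, 132°), giving zone 52; latitude is north of the equator, so 52N.
Zone 52 central meridian λ₀ = 6×52 − 183 = 129°; Δλ = -2.9804°.
Transverse Mercator on WGS84 with k₀ = 0.9996 gives E = 299066.171 m, N = 5853719.473 m.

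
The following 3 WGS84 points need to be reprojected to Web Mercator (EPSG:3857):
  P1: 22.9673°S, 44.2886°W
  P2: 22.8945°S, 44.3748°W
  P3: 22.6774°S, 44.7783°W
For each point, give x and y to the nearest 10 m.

Web Mercator: x = R·λ, y = R·ln tan(π/4+φ/2), R = 6378137 m.
P1 (-22.9673°, -44.2886°) → (-4930184.400, -2628064.604) m.
P2 (-22.8945°, -44.3748°) → (-4939780.140, -2619265.173) m.
P3 (-22.6774°, -44.7783°) → (-4984697.555, -2593051.965) m.

P1: x -4930180 m, y -2628060 m; P2: x -4939780 m, y -2619270 m; P3: x -4984700 m, y -2593050 m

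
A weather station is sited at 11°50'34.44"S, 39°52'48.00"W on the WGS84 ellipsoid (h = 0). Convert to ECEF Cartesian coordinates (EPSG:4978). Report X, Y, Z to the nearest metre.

X 4791003 m, Y -4003060 m, Z -1300399 m

WGS84: a = 6378137 m, e² = 0.006694380; N(φ) = a/√(1−e²sin²φ) = 6379036.380 m.
X = (N+h)·cosφ·cosλ = 4791003.148 m; Y = (N+h)·cosφ·sinλ = -4003059.694 m; Z = (N(1−e²)+h)·sinφ = -1300398.700 m.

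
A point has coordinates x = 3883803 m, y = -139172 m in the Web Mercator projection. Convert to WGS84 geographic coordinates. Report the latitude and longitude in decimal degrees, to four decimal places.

R = 6378137 m. λ = x/R = 34.88879595°.
φ = 2·arctan(exp(y/R)) − 90° = 2·arctan(0.97842) − 90° = -1.25010415°.

lat -1.2501°, lon 34.8888°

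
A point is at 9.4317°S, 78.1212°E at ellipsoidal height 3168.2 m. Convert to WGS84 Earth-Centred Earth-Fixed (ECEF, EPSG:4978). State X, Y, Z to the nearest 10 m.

X 1295900 m, Y 6160790 m, Z -1038810 m

WGS84: a = 6378137 m, e² = 0.006694380; N(φ) = a/√(1−e²sin²φ) = 6378710.378 m.
X = (N+h)·cosφ·cosλ = 1295900.863 m; Y = (N+h)·cosφ·sinλ = 6160787.046 m; Z = (N(1−e²)+h)·sinφ = -1038812.213 m.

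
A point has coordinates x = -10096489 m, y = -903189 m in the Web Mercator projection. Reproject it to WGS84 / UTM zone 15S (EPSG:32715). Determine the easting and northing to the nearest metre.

Web Mercator inverse (R = 6378137 m) → φ = -8.08650397°, λ = -90.69830385°.
UTM 15S forward: E = 753657.267 m, N = 9105421.990 m.

E 753657 m, N 9105422 m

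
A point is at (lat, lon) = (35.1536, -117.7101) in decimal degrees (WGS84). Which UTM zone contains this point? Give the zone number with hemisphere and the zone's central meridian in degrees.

Zone 11N, central meridian -117°

UTM zone = ⌊(λ + 180)/6⌋ + 1; -117.7101° ∈ [-120°, -114°) → zone 11.
Hemisphere: N (φ ≥ 0).
Central meridian λ₀ = 6×11 − 183 = -117°.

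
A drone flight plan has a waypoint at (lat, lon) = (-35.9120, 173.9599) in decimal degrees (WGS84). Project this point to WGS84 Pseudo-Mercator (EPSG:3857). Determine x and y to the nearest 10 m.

Web Mercator is spherical with R = a = 6378137 m.
x = R·λ = 6378137 × 3.036173021 = 19365127.486 m.
y = R·ln tan(π/4 + φ/2) = 6378137 × -0.672378071 = -4288519.454 m.

x 19365130 m, y -4288520 m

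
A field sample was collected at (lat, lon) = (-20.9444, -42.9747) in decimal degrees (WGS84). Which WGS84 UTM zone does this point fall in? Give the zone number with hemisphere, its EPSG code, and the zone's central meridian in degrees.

Zone 23S (EPSG:32723), central meridian -45°

UTM zone = ⌊(λ + 180)/6⌋ + 1; -42.9747° ∈ [-48°, -42°) → zone 23.
Hemisphere: S (φ < 0).
Central meridian λ₀ = 6×23 − 183 = -45°.
EPSG code: 32723.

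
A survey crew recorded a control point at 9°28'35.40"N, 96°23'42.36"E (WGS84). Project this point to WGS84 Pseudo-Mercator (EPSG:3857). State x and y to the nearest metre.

x 10730653 m, y 1059762 m

Web Mercator is spherical with R = a = 6378137 m.
x = R·λ = 6378137 × 1.682411878 = 10730653.447 m.
y = R·ln tan(π/4 + φ/2) = 6378137 × 0.166155418 = 1059762.018 m.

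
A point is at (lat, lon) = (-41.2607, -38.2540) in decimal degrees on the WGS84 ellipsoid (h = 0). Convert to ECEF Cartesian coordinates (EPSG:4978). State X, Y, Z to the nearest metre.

WGS84: a = 6378137 m, e² = 0.006694380; N(φ) = a/√(1−e²sin²φ) = 6387442.405 m.
X = (N+h)·cosφ·cosλ = 3770528.522 m; Y = (N+h)·cosφ·sinλ = -2972871.860 m; Z = (N(1−e²)+h)·sinφ = -4184230.574 m.

X 3770529 m, Y -2972872 m, Z -4184231 m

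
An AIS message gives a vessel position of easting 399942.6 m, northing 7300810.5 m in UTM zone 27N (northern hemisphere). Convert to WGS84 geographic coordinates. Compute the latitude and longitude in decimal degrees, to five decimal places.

lat 65.81300°, lon -23.18890°

Zone 27N: λ₀ = -21°, k₀ = 0.9996, false easting 500000 m.
Meridian distance M = (N − FN)/k₀ = 7303732.0 m.
Inverse transverse Mercator on WGS84 gives φ = 65.81299982°, λ = -23.18889990°.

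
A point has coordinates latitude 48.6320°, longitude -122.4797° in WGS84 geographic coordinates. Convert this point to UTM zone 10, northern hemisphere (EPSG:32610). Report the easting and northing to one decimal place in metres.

E 538335.6 m, N 5386678.9 m

Zone 10 central meridian λ₀ = 6×10 − 183 = -123°; Δλ = +0.5203°.
Transverse Mercator on WGS84 with k₀ = 0.9996 gives E = 538335.564 m, N = 5386678.911 m.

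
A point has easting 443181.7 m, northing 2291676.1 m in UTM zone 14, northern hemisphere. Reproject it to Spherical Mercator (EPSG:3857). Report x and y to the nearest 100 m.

Unproject from UTM 14N (λ₀ = -99°) → φ = 20.72380027°, λ = -99.54570021°.
Web Mercator (R = 6378137 m): x = -11081376.658 m, y = 2358975.028 m.

x -11081400 m, y 2359000 m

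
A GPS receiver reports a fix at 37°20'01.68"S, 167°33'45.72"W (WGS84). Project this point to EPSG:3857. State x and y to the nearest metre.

x -18652994 m, y -4485737 m

Web Mercator is spherical with R = a = 6378137 m.
x = R·λ = 6378137 × -2.924520819 = -18652994.440 m.
y = R·ln tan(π/4 + φ/2) = 6378137 × -0.703298925 = -4485736.898 m.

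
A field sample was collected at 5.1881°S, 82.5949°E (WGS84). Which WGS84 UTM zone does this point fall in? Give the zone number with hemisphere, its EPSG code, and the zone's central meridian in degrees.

UTM zone = ⌊(λ + 180)/6⌋ + 1; 82.5949° ∈ [78°, 84°) → zone 44.
Hemisphere: S (φ < 0).
Central meridian λ₀ = 6×44 − 183 = 81°.
EPSG code: 32744.

Zone 44S (EPSG:32744), central meridian 81°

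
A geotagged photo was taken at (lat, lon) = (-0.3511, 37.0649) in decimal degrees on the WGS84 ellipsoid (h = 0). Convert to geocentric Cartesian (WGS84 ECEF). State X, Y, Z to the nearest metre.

WGS84: a = 6378137 m, e² = 0.006694380; N(φ) = a/√(1−e²sin²φ) = 6378137.802 m.
X = (N+h)·cosφ·cosλ = 5089360.619 m; Y = (N+h)·cosφ·sinλ = 3844154.360 m; Z = (N(1−e²)+h)·sinφ = -38822.390 m.

X 5089361 m, Y 3844154 m, Z -38822 m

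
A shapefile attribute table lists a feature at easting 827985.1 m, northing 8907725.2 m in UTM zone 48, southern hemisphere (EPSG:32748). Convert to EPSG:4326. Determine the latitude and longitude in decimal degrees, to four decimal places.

Zone 48S: λ₀ = 105°, k₀ = 0.9996, false easting 500000 m, false northing 10000000 m.
Meridian distance M = (N − FN)/k₀ = -1092711.9 m.
Inverse transverse Mercator on WGS84 gives φ = -9.86789957°, λ = 107.99020002°.

lat -9.8679°, lon 107.9902°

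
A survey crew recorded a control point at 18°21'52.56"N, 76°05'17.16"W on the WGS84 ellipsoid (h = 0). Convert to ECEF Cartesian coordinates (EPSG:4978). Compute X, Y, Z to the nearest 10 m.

WGS84: a = 6378137 m, e² = 0.006694380; N(φ) = a/√(1−e²sin²φ) = 6380257.239 m.
X = (N+h)·cosφ·cosλ = 1455877.547 m; Y = (N+h)·cosφ·sinλ = -5877692.968 m; Z = (N(1−e²)+h)·sinφ = 1996724.264 m.

X 1455880 m, Y -5877690 m, Z 1996720 m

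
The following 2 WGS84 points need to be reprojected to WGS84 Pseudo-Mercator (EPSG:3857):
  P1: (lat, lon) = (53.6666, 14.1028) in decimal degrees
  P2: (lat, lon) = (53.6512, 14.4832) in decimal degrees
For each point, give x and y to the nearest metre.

Web Mercator: x = R·λ, y = R·ln tan(π/4+φ/2), R = 6378137 m.
P1 (53.6666°, 14.1028°) → (1569916.515, 7107265.484) m.
P2 (53.6512°, 14.4832°) → (1612262.449, 7104372.562) m.

P1: x 1569917 m, y 7107265 m; P2: x 1612262 m, y 7104373 m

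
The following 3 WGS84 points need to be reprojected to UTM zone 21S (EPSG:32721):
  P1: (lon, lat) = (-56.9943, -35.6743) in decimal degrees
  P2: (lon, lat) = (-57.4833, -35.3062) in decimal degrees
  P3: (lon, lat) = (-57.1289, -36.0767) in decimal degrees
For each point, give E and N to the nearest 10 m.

P1: E 500520 m, N 6052180 m; P2: E 456060 m, N 6092890 m; P3: E 488390 m, N 6007540 m

UTM zone 21S: λ₀ = -57°, k₀ = 0.9996.
P1 (-35.6743°, -56.9943°) → (500515.832, 6052175.441) m.
P2 (-35.3062°, -57.4833°) → (456062.820, 6092892.560) m.
P3 (-36.0767°, -57.1289°) → (488393.806, 6007536.653) m.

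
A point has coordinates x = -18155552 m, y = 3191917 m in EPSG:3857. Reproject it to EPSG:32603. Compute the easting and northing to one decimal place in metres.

Web Mercator inverse (R = 6378137 m) → φ = 27.54649842°, λ = -163.09409853°.
UTM 3N forward: E = 688191.699 m, N = 3048415.216 m.

E 688191.7 m, N 3048415.2 m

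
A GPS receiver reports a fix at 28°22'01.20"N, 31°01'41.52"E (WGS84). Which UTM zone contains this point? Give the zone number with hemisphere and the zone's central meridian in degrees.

UTM zone = ⌊(λ + 180)/6⌋ + 1; 31.0282° ∈ [30°, 36°) → zone 36.
Hemisphere: N (φ ≥ 0).
Central meridian λ₀ = 6×36 − 183 = 33°.

Zone 36N, central meridian 33°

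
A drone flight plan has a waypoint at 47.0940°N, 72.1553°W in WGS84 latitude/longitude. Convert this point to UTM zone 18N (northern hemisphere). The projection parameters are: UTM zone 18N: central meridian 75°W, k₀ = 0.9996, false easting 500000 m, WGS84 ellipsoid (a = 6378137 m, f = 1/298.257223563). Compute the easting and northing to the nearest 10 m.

E 715880 m, N 5219540 m

Zone 18 central meridian λ₀ = 6×18 − 183 = -75°; Δλ = +2.8447°.
Transverse Mercator on WGS84 with k₀ = 0.9996 gives E = 715883.976 m, N = 5219537.139 m.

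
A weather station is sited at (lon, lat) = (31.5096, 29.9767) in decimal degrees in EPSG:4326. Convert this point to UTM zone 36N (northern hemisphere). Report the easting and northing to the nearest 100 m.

E 356200 m, N 3317100 m

Zone 36 central meridian λ₀ = 6×36 − 183 = 33°; Δλ = -1.4904°.
Transverse Mercator on WGS84 with k₀ = 0.9996 gives E = 356212.621 m, N = 3317138.066 m.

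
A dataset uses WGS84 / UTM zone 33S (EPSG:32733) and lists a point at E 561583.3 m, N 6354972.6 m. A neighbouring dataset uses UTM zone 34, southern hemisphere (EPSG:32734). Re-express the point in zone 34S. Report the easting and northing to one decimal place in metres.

UTM 33S → geographic: φ = -32.94179956°, λ = 15.65880017°.
UTM 34S (λ₀ = 21°) forward: E = 422.530 m, N = 6342480.335 m.

E 422.5 m, N 6342480.3 m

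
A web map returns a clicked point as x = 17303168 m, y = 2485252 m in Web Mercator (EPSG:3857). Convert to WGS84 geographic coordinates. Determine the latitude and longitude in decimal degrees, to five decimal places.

R = 6378137 m. λ = x/R = 155.43700278°.
φ = 2·arctan(exp(y/R)) − 90° = 2·arctan(1.47647) − 90° = 21.78100093°.

lat 21.78100°, lon 155.43700°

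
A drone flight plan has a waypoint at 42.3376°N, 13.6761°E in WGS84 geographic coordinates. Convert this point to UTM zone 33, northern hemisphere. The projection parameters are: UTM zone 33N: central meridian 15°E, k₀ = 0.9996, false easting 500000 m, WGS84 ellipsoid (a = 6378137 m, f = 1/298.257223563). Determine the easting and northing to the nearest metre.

E 390938 m, N 4688109 m

Zone 33 central meridian λ₀ = 6×33 − 183 = 15°; Δλ = -1.3239°.
Transverse Mercator on WGS84 with k₀ = 0.9996 gives E = 390938.280 m, N = 4688109.368 m.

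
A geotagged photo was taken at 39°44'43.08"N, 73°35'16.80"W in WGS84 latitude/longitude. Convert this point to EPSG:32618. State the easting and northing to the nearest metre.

Zone 18 central meridian λ₀ = 6×18 − 183 = -75°; Δλ = +1.4120°.
Transverse Mercator on WGS84 with k₀ = 0.9996 gives E = 620976.769 m, N = 4400441.843 m.

E 620977 m, N 4400442 m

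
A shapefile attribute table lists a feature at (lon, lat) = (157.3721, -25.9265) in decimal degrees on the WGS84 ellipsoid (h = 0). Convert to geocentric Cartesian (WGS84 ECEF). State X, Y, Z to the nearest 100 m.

WGS84: a = 6378137 m, e² = 0.006694380; N(φ) = a/√(1−e²sin²φ) = 6382221.952 m.
X = (N+h)·cosφ·cosλ = -5298047.964 m; Y = (N+h)·cosφ·sinλ = 2208392.015 m; Z = (N(1−e²)+h)·sinφ = -2771740.890 m.

X -5298000 m, Y 2208400 m, Z -2771700 m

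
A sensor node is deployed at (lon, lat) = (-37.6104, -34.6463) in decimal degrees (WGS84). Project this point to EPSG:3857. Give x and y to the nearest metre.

x -4186771 m, y -4115918 m

Web Mercator is spherical with R = a = 6378137 m.
x = R·λ = 6378137 × -0.656425313 = -4186770.577 m.
y = R·ln tan(π/4 + φ/2) = 6378137 × -0.645316651 = -4115918.009 m.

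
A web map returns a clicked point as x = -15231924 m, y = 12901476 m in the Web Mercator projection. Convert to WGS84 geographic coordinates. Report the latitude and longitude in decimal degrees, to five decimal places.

R = 6378137 m. λ = x/R = -136.83070136°.
φ = 2·arctan(exp(y/R)) − 90° = 2·arctan(7.55920) − 90° = 74.92829923°.

lat 74.92830°, lon -136.83070°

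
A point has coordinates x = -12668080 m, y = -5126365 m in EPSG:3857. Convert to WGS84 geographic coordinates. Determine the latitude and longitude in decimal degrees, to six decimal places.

lat -41.768502°, lon -113.799299°

R = 6378137 m. λ = x/R = -113.79929884°.
φ = 2·arctan(exp(y/R)) − 90° = 2·arctan(0.44765) − 90° = -41.76850202°.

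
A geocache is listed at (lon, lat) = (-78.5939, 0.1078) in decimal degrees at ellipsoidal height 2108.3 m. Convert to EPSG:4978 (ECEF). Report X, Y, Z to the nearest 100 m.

WGS84: a = 6378137 m, e² = 0.006694380; N(φ) = a/√(1−e²sin²φ) = 6378137.076 m.
X = (N+h)·cosφ·cosλ = 1261765.964 m; Y = (N+h)·cosφ·sinλ = -6254225.260 m; Z = (N(1−e²)+h)·sinφ = 11923.867 m.

X 1261800 m, Y -6254200 m, Z 11900 m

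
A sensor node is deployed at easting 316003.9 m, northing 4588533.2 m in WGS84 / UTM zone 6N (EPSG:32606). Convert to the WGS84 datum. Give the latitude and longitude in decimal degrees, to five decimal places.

lat 41.42730°, lon -149.20200°

Zone 6N: λ₀ = -147°, k₀ = 0.9996, false easting 500000 m.
Meridian distance M = (N − FN)/k₀ = 4590369.3 m.
Inverse transverse Mercator on WGS84 gives φ = 41.42729956°, λ = -149.20199962°.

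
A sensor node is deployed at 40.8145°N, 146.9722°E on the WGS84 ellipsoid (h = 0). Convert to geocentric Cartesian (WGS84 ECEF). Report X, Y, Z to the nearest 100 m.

WGS84: a = 6378137 m, e² = 0.006694380; N(φ) = a/√(1−e²sin²φ) = 6387277.021 m.
X = (N+h)·cosφ·cosλ = -4052923.319 m; Y = (N+h)·cosφ·sinλ = 2634795.870 m; Z = (N(1−e²)+h)·sinφ = 4146854.206 m.

X -4052900 m, Y 2634800 m, Z 4146900 m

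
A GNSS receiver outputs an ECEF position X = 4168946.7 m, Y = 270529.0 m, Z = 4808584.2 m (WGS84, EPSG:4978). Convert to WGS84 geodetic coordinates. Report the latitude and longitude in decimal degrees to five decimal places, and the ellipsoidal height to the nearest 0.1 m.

lat 49.20610°, lon 3.71280°, h 3988.1 m

λ = atan2(Y, X) = 3.71280069°; p = √(X²+Y²) = 4177715.0 m.
Bowring's method on WGS84 (a = 6378137 m, b = 6356752.314 m) gives φ = 49.20610012°, h = 3988.076 m.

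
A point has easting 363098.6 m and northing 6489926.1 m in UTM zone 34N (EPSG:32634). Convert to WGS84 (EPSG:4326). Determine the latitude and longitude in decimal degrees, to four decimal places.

Zone 34N: λ₀ = 21°, k₀ = 0.9996, false easting 500000 m.
Meridian distance M = (N − FN)/k₀ = 6492523.1 m.
Inverse transverse Mercator on WGS84 gives φ = 58.52830039°, λ = 18.64890079°.

lat 58.5283°, lon 18.6489°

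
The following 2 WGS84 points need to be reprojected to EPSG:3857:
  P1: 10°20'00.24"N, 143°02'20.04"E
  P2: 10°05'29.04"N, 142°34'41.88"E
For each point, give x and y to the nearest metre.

Web Mercator: x = R·λ, y = R·ln tan(π/4+φ/2), R = 6378137 m.
P1 (10.3334°, 143.0389°) → (15923017.512, 1156595.995) m.
P2 (10.0914°, 142.5783°) → (15871743.754, 1129222.994) m.

P1: x 15923018 m, y 1156596 m; P2: x 15871744 m, y 1129223 m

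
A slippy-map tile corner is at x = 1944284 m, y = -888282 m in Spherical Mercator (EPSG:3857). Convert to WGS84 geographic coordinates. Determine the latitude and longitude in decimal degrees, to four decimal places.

lat -7.9539°, lon 17.4658°

R = 6378137 m. λ = x/R = 17.46580034°.
φ = 2·arctan(exp(y/R)) − 90° = 2·arctan(0.86999) − 90° = -7.95390194°.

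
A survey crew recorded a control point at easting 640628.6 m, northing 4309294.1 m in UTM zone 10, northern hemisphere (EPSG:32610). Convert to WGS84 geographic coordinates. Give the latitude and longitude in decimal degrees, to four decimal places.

lat 38.9213°, lon -121.3778°

Zone 10N: λ₀ = -123°, k₀ = 0.9996, false easting 500000 m.
Meridian distance M = (N − FN)/k₀ = 4311018.5 m.
Inverse transverse Mercator on WGS84 gives φ = 38.92129979°, λ = -121.37780024°.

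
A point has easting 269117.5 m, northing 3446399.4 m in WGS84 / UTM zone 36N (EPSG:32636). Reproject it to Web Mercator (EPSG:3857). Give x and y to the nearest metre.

Unproject from UTM 36N (λ₀ = 33°) → φ = 31.12879998°, λ = 30.57859968°.
Web Mercator (R = 6378137 m): x = 3403994.146 m, y = 3649487.593 m.

x 3403994 m, y 3649488 m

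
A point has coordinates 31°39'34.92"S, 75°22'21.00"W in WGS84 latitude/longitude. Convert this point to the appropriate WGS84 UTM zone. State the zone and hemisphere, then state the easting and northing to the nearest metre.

Zone 18S: E 464686 m, N 6497223 m

Longitude -75.3725° lies in the 6° band [-78°, -72°), giving zone 18; latitude is south of the equator, so 18S.
Zone 18 central meridian λ₀ = 6×18 − 183 = -75°; Δλ = -0.3725°.
Transverse Mercator on WGS84 with k₀ = 0.9996 gives E = 464685.942 m, N = 6497222.730 m.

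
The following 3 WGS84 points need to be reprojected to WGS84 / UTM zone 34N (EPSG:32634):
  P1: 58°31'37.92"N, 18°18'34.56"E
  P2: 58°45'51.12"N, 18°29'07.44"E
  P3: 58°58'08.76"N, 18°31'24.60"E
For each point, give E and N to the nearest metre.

P1: E 343343 m, N 6490545 m; P2: E 354565 m, N 6516526 m; P3: E 357613 m, N 6539249 m

UTM zone 34N: λ₀ = 21°, k₀ = 0.9996.
P1 (58.5272°, 18.3096°) → (343342.845, 6490545.245) m.
P2 (58.7642°, 18.4854°) → (354565.484, 6516525.503) m.
P3 (58.9691°, 18.5235°) → (357612.665, 6539248.752) m.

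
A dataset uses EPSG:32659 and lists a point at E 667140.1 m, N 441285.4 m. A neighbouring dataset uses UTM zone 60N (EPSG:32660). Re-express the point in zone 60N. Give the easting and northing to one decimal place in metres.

E 568.5 m, N 442498.0 m

UTM 59N → geographic: φ = 3.99099972°, λ = 172.50550004°.
UTM 60N (λ₀ = 177°) forward: E = 568.482 m, N = 442498.035 m.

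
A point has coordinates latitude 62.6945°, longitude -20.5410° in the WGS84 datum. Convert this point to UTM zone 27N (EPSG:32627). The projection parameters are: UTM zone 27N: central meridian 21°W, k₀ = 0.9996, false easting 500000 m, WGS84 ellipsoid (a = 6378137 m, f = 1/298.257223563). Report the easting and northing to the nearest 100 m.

Zone 27 central meridian λ₀ = 6×27 − 183 = -21°; Δλ = +0.4590°.
Transverse Mercator on WGS84 with k₀ = 0.9996 gives E = 523492.000 m, N = 6951635.656 m.

E 523500 m, N 6951600 m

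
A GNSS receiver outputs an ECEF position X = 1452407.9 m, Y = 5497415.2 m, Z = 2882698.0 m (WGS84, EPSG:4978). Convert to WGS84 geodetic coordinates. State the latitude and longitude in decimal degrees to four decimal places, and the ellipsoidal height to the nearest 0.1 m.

λ = atan2(Y, X) = 75.20069997°; p = √(X²+Y²) = 5686041.0 m.
Bowring's method on WGS84 (a = 6378137 m, b = 6356752.314 m) gives φ = 27.03949982°, h = 1283.340 m.

lat 27.0395°, lon 75.2007°, h 1283.3 m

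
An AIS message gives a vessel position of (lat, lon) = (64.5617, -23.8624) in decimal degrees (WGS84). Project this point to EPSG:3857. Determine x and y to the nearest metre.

Web Mercator is spherical with R = a = 6378137 m.
x = R·λ = 6378137 × -0.416477447 = -2656350.217 m.
y = R·ln tan(π/4 + φ/2) = 6378137 × 1.488500016 = 9493857.026 m.

x -2656350 m, y 9493857 m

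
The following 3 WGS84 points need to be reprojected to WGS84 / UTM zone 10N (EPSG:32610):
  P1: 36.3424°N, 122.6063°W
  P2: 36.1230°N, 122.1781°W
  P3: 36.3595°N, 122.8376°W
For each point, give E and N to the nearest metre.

UTM zone 10N: λ₀ = -123°, k₀ = 0.9996.
P1 (36.3424°, -122.6063°) → (535329.309, 4021998.638) m.
P2 (36.1230°, -122.1781°) → (573961.473, 3997903.835) m.
P3 (36.3595°, -122.8376°) → (514570.012, 4023835.699) m.

P1: E 535329 m, N 4021999 m; P2: E 573961 m, N 3997904 m; P3: E 514570 m, N 4023836 m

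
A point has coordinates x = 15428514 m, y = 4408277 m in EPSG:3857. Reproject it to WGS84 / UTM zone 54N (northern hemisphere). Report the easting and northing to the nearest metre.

E 285527 m, N 4072995 m

Web Mercator inverse (R = 6378137 m) → φ = 36.77849748°, λ = 138.59669937°.
UTM 54N forward: E = 285527.121 m, N = 4072994.852 m.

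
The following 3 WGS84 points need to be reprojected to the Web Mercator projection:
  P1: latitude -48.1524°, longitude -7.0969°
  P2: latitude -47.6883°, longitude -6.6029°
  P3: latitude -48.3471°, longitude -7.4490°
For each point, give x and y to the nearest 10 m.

Web Mercator: x = R·λ, y = R·ln tan(π/4+φ/2), R = 6378137 m.
P1 (-48.1524°, -7.0969°) → (-790023.294, -6132246.318) m.
P2 (-47.6883°, -6.6029°) → (-735031.466, -6055154.834) m.
P3 (-48.3471°, -7.4490°) → (-829218.887, -6164795.397) m.

P1: x -790020 m, y -6132250 m; P2: x -735030 m, y -6055150 m; P3: x -829220 m, y -6164800 m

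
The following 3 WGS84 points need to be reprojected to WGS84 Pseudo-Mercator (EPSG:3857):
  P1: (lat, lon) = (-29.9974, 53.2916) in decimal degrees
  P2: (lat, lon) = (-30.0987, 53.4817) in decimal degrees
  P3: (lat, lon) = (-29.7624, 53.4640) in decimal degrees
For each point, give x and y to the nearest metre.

Web Mercator: x = R·λ, y = R·ln tan(π/4+φ/2), R = 6378137 m.
P1 (-29.9974°, 53.2916°) → (5932393.776, -3503215.642) m.
P2 (-30.0987°, 53.4817°) → (5953555.611, -3516243.128) m.
P3 (-29.7624°, 53.4640°) → (5951585.256, -3473044.995) m.

P1: x 5932394 m, y -3503216 m; P2: x 5953556 m, y -3516243 m; P3: x 5951585 m, y -3473045 m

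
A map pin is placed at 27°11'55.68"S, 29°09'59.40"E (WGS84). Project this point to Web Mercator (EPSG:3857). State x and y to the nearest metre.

Web Mercator is spherical with R = a = 6378137 m.
x = R·λ = 6378137 × 0.509051456 = 3246799.928 m.
y = R·ln tan(π/4 + φ/2) = 6378137 × -0.493612980 = -3148331.213 m.

x 3246800 m, y -3148331 m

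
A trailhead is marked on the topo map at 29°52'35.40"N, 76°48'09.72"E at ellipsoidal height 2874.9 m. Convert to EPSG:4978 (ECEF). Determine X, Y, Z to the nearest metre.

WGS84: a = 6378137 m, e² = 0.006694380; N(φ) = a/√(1−e²sin²φ) = 6383441.016 m.
X = (N+h)·cosφ·cosλ = 1264257.554 m; Y = (N+h)·cosφ·sinλ = 5391332.357 m; Z = (N(1−e²)+h)·sinφ = 3159942.431 m.

X 1264258 m, Y 5391332 m, Z 3159942 m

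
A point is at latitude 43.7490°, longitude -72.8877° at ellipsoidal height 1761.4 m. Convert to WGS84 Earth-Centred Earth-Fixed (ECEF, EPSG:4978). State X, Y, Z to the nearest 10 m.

X 1358260 m, Y -4411720 m, Z 4389210 m

WGS84: a = 6378137 m, e² = 0.006694380; N(φ) = a/√(1−e²sin²φ) = 6388370.008 m.
X = (N+h)·cosφ·cosλ = 1358260.128 m; Y = (N+h)·cosφ·sinλ = -4411723.400 m; Z = (N(1−e²)+h)·sinφ = 4389205.902 m.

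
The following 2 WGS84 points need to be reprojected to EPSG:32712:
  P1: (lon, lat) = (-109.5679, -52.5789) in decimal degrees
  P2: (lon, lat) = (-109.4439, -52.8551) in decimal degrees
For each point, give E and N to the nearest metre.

UTM zone 12S: λ₀ = -111°, k₀ = 0.9996.
P1 (-52.5789°, -109.5679°) → (597038.586, 4173608.476) m.
P2 (-52.8551°, -109.4439°) → (604776.256, 4142713.944) m.

P1: E 597039 m, N 4173608 m; P2: E 604776 m, N 4142714 m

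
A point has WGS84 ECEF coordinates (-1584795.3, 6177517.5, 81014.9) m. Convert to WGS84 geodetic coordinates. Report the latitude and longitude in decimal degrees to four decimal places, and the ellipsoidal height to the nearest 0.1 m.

λ = atan2(Y, X) = 104.38849973°; p = √(X²+Y²) = 6377562.1 m.
Bowring's method on WGS84 (a = 6378137 m, b = 6356752.314 m) gives φ = 0.73270017°, h = -56.861 m.

lat 0.7327°, lon 104.3885°, h -56.9 m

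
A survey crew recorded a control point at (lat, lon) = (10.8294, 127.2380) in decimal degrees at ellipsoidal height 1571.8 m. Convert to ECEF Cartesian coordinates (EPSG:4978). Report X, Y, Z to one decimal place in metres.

X -3792231.3 m, Y 4989205.8 m, Z 1190772.1 m

WGS84: a = 6378137 m, e² = 0.006694380; N(φ) = a/√(1−e²sin²φ) = 6378890.767 m.
X = (N+h)·cosφ·cosλ = -3792231.318 m; Y = (N+h)·cosφ·sinλ = 4989205.7504 m; Z = (N(1−e²)+h)·sinφ = 1190772.087 m.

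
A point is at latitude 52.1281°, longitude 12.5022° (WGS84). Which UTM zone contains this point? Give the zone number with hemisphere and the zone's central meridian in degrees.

Zone 33N, central meridian 15°

UTM zone = ⌊(λ + 180)/6⌋ + 1; 12.5022° ∈ [12°, 18°) → zone 33.
Hemisphere: N (φ ≥ 0).
Central meridian λ₀ = 6×33 − 183 = 15°.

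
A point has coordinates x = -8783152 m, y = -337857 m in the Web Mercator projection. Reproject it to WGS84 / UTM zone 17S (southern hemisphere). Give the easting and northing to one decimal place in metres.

E 733360.3 m, N 9664466.3 m

Web Mercator inverse (R = 6378137 m) → φ = -3.03360272°, λ = -78.90039684°.
UTM 17S forward: E = 733360.345 m, N = 9664466.251 m.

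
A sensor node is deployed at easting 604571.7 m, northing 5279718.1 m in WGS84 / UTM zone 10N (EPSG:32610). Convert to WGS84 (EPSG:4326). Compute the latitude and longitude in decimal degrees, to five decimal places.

Zone 10N: λ₀ = -123°, k₀ = 0.9996, false easting 500000 m.
Meridian distance M = (N − FN)/k₀ = 5281830.8 m.
Inverse transverse Mercator on WGS84 gives φ = 47.66239997°, λ = -121.60720007°.

lat 47.66240°, lon -121.60720°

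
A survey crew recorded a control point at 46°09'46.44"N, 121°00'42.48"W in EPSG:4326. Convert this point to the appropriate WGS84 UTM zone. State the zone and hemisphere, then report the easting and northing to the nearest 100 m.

Zone 10N: E 653500 m, N 5114100 m

Longitude -121.0118° lies in the 6° band [-126°, -120°), giving zone 10; latitude is north of the equator, so 10N.
Zone 10 central meridian λ₀ = 6×10 − 183 = -123°; Δλ = +1.9882°.
Transverse Mercator on WGS84 with k₀ = 0.9996 gives E = 653497.305 m, N = 5114068.456 m.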